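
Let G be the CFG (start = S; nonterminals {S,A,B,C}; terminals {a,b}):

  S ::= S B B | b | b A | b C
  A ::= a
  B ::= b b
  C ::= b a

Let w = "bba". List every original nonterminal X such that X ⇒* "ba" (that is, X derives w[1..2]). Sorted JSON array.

CNF form of G:
  S -> S X2 | T0 A | T0 C | b
  A -> a
  B -> T0 T0
  C -> T0 T1
  T0 -> b
  T1 -> a
  X2 -> B B

CYK fill, restricted to cells inside w[1..2]:
  T[1,1] 'b' = {S,T0}  orig:{S}
  T[2,2] 'a' = {A,T1}  orig:{A}
  T[1,2] 'ba' = {C,S}

Original NTs in T[1,2] deriving "ba": ["C", "S"]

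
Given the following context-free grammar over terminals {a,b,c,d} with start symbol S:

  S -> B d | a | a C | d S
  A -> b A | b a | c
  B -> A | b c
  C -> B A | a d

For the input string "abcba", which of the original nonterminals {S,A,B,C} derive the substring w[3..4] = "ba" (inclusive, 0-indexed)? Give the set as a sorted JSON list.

Convert to CNF:
  S -> B T3 | T1 C | T3 S | a
  A -> T0 A | T0 T1 | c
  B -> T0 A | T0 T1 | T0 T2 | c
  C -> B A | T1 T3
  T0 -> b
  T1 -> a
  T2 -> c
  T3 -> d

CYK fill, restricted to cells inside w[3..4]:
  [3..3]={T0}  "b"  orig:{}
  [4..4]={S,T1}  "a"  orig:{S}
  [3..4]={A,B}  "ba"

Original NTs in T[3,4] deriving "ba": ["A", "B"]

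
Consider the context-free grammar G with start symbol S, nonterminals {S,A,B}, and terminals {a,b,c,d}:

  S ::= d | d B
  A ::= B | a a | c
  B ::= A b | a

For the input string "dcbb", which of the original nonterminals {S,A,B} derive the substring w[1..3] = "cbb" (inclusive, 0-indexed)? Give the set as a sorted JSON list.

CNF form of G:
  S -> T2 B | d
  A -> A T0 | T1 T1 | a | c
  B -> A T0 | a
  T0 -> b
  T1 -> a
  T2 -> d

Fill CYK table bottom-up — only the sub-triangle for w[1..3]:
  T[1,1] 'c' = {A}
  T[2,2] 'b' = {T0}  orig:{}
  T[3,3] 'b' = {T0}  orig:{}
  T[1,2] 'cb' = {A,B}
  T[2,3] 'bb' = ∅
  T[1,3] 'cbb' = {A,B}

Original NTs in T[1,3] deriving "cbb": ["A", "B"]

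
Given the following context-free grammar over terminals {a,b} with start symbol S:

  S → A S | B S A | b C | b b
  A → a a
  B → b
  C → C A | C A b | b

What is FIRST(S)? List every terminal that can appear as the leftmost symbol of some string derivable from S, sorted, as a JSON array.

FIRST sets, iterate to fixpoint:
round 1:
  A via A→a a: +{a}
  B via B→b: +{b}
  C via C→b: +{b}
  S via S→A S: +{a}
  S via S→B S A: +{b}
  S: {a,b}  A: {a}  B: {b}  C: {b}
round 2: (no change)
  S: {a,b}  A: {a}  B: {b}  C: {b}

FIRST(S) = ["a", "b"]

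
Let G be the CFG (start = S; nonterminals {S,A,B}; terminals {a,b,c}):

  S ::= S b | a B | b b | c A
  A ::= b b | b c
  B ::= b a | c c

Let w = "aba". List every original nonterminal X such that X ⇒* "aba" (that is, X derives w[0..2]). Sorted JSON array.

CNF form of G:
  S -> S T0 | T0 T0 | T1 A | T2 B
  A -> T0 T0 | T0 T1
  B -> T0 T2 | T1 T1
  T0 -> b
  T1 -> c
  T2 -> a

Fill CYK table bottom-up — only the sub-triangle for w[0..2]:
  [0..0]={T2}  "a"  orig:{}
  [1..1]={T0}  "b"  orig:{}
  [2..2]={T2}  "a"  orig:{}
  [0..1]=∅  "ab"
  [1..2]={B}  "ba"
  [0..2]={S}  "aba"

Original NTs in T[0,2] deriving "aba": ["S"]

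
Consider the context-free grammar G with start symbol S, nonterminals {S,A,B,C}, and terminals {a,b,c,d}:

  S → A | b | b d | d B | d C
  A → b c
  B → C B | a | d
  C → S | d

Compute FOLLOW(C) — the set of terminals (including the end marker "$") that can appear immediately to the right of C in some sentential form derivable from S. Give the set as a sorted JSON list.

FIRST iteration:
round 1:
  A via A→b c: +{b}
  B via B→a: +{a}
  B via B→d: +{d}
  C via C→d: +{d}
  S via S→A: +{b}
  S via S→d B: +{d}
  FIRST(S)={b,d}  FIRST(A)={b}  FIRST(B)={a,d}  FIRST(C)={d}
round 2:
  C via C→S: +{b}
  FIRST(S)={b,d}  FIRST(A)={b}  FIRST(B)={a,d}  FIRST(C)={b,d}
round 3:
  B via B→C B: +{b}
  FIRST(S)={b,d}  FIRST(A)={b}  FIRST(B)={a,b,d}  FIRST(C)={b,d}
round 4: — fixpoint
  FIRST(S)={b,d}  FIRST(A)={b}  FIRST(B)={a,b,d}  FIRST(C)={b,d}

FOLLOW sets:
seed FOLLOW(S) with $
iter 1:
  B→C B: FOLLOW(C) ⊇ FIRST(B) = {a,b,d}; new: +{a,b,d}
  C→S: FOLLOW(S) ⊇ FOLLOW(C) ⊇ {a,b,d}; new: +{a,b,d}
  S→A: FOLLOW(A) ⊇ FOLLOW(S) ⊇ {$,a,b,d}; new: +{$,a,b,d}
  S→d B: FOLLOW(B) ⊇ FOLLOW(S) ⊇ {$,a,b,d}; new: +{$,a,b,d}
  S→d C: FOLLOW(C) ⊇ FOLLOW(S) ⊇ {$,a,b,d}; new: +{$}
  FOLLOW(S)={$,a,b,d}  FOLLOW(A)={$,a,b,d}  FOLLOW(B)={$,a,b,d}  FOLLOW(C)={$,a,b,d}
iter 2: (stable)
  FOLLOW(S)={$,a,b,d}  FOLLOW(A)={$,a,b,d}  FOLLOW(B)={$,a,b,d}  FOLLOW(C)={$,a,b,d}

FOLLOW(C) = ["$", "a", "b", "d"]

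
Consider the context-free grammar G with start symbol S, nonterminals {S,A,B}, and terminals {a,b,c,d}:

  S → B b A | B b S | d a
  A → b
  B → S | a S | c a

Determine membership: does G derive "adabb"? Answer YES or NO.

CNF form of G:
  S -> B X6 | B X7 | T3 T1
  A -> b
  B -> B X4 | B X5 | T1 S | T2 T1 | T3 T1
  T0 -> b
  T1 -> a
  T2 -> c
  T3 -> d
  X4 -> T0 A
  X5 -> T0 S
  X6 -> T0 A
  X7 -> T0 S

Fill CYK table bottom-up:
  [0..0]={T1}  "a"  orig:{}
  [1..1]={T3}  "d"  orig:{}
  [2..2]={T1}  "a"  orig:{}
  [3..3]={A,T0}  "b"  orig:{A}
  [4..4]={A,T0}  "b"  orig:{A}
  [0..1]=∅  "ad"
  [1..2]={B,S}  "da"
  [2..3]=∅  "ab"
  [3..4]={X4,X6}  "bb"  orig:{}
  [0..2]={B}  "ada"
  [1..3]=∅  "dab"
  [2..4]=∅  "abb"
  [0..3]=∅  "adab"
  [1..4]={B,S}  "dabb"
  [0..4]={B,S}  "adabb"

S ∈ T[0,4] ⇒ YES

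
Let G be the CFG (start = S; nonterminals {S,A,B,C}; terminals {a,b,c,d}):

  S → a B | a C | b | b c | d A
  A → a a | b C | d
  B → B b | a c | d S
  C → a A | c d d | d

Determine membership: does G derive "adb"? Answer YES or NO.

Convert to CNF:
  S -> T0 B | T0 C | T1 T2 | T3 A | b
  A -> T0 T0 | T1 C | d
  B -> B T1 | T0 T2 | T3 S
  C -> T0 A | T2 X4 | d
  T0 -> a
  T1 -> b
  T2 -> c
  T3 -> d
  X4 -> T3 T3

CYK table (by increasing span):
  [0..0]={T0}  "a"  orig:{}
  [1..1]={A,C,T3}  "d"  orig:{A,C}
  [2..2]={S,T1}  "b"  orig:{S}
  [0..1]={C,S}  "ad"
  [1..2]={B}  "db"
  [0..2]={S}  "adb"

S ∈ T[0,2] ⇒ YES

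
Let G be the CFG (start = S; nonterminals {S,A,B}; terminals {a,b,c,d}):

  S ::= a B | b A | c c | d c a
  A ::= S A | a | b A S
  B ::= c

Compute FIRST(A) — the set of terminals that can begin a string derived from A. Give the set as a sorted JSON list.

FIRST sets, iterate to fixpoint:
iter 1:
  A via A→a: +{a}
  A via A→b A S: +{b}
  B via B→c: +{c}
  S via S→a B: +{a}
  S via S→b A: +{b}
  S via S→c c: +{c}
  S via S→d c a: +{d}
  FIRST[S]={a,b,c,d}  FIRST[A]={a,b}  FIRST[B]={c}
iter 2:
  A via A→S A: +{c,d}
  FIRST[S]={a,b,c,d}  FIRST[A]={a,b,c,d}  FIRST[B]={c}
iter 3: (stable)
  FIRST[S]={a,b,c,d}  FIRST[A]={a,b,c,d}  FIRST[B]={c}

FIRST(A) = ["a", "b", "c", "d"]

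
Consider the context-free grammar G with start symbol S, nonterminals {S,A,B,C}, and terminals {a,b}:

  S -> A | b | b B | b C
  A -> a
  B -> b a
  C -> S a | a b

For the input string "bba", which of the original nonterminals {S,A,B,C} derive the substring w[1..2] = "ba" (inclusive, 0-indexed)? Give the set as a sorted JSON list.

CNF form of G:
  S -> T0 B | T0 C | a | b
  A -> a
  B -> T0 T1
  C -> S T1 | T1 T0
  T0 -> b
  T1 -> a

CYK fill, restricted to cells inside w[1..2]:
  [1..1]={S,T0}  "b"  orig:{S}
  [2..2]={A,S,T1}  "a"  orig:{A,S}
  [1..2]={B,C}  "ba"

Original NTs in T[1,2] deriving "ba": ["B", "C"]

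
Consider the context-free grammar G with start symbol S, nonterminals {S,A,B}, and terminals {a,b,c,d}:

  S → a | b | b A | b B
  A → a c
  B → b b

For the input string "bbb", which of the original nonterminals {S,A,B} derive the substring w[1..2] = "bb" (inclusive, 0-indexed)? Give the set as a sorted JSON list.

CNF form of G:
  S -> T2 A | T2 B | a | b
  A -> T0 T1
  B -> T2 T2
  T0 -> a
  T1 -> c
  T2 -> b

CYK table (by increasing span) — only the sub-triangle for w[1..2]:
  [1..1]={S,T2}  "b"  orig:{S}
  [2..2]={S,T2}  "b"  orig:{S}
  [1..2]={B}  "bb"

Original NTs in T[1,2] deriving "bb": ["B"]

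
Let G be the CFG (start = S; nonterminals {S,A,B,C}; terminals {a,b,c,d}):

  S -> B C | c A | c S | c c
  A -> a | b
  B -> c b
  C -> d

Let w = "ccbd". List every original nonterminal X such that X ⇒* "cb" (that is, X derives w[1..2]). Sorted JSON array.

CNF form of G:
  S -> B C | T0 A | T0 S | T0 T0
  A -> a | b
  B -> T0 T1
  C -> d
  T0 -> c
  T1 -> b

Fill CYK table bottom-up — only the sub-triangle for w[1..2]:
  cell(1,1) c: {T0}  orig:{}
  cell(2,2) b: {A,T1}  orig:{A}
  cell(1,2) cb: {B,S}

Original NTs in T[1,2] deriving "cb": ["B", "S"]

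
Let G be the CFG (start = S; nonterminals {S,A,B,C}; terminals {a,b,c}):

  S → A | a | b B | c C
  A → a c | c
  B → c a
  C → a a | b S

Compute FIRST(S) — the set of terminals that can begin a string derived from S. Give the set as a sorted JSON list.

Compute FIRST by fixpoint:
iter 1:
  A via A→a c: +{a}
  A via A→c: +{c}
  B via B→c a: +{c}
  C via C→a a: +{a}
  C via C→b S: +{b}
  S via S→A: +{a,c}
  S via S→b B: +{b}
  FIRST[S]={a,b,c}  FIRST[A]={a,c}  FIRST[B]={c}  FIRST[C]={a,b}
iter 2: (no change)
  FIRST[S]={a,b,c}  FIRST[A]={a,c}  FIRST[B]={c}  FIRST[C]={a,b}

FIRST(S) = ["a", "b", "c"]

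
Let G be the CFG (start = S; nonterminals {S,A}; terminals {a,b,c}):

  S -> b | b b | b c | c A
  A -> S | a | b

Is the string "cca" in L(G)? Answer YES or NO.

CNF form of G:
  S -> T0 T0 | T0 T1 | T1 A | b
  A -> T0 T0 | T0 T1 | T1 A | a | b
  T0 -> b
  T1 -> c

CYK table (by increasing span):
  [0..0]={T1}  "c"  orig:{}
  [1..1]={T1}  "c"  orig:{}
  [2..2]={A}  "a"
  [0..1]=∅  "cc"
  [1..2]={A,S}  "ca"
  [0..2]={A,S}  "cca"

S ∈ T[0,2] ⇒ YES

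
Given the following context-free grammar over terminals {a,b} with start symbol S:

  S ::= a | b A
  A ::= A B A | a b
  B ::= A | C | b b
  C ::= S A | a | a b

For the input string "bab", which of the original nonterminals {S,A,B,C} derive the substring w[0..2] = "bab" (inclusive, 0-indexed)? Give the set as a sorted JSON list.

Convert to CNF:
  S -> T1 A | a
  A -> A X2 | T0 T1
  B -> A X3 | S A | T0 T1 | T1 T1 | a
  C -> S A | T0 T1 | a
  T0 -> a
  T1 -> b
  X2 -> B A
  X3 -> B A

Fill CYK table bottom-up (cells [i..j] with 0 ≤ i ≤ j ≤ 2 only):
  T[0,0] 'b' = {T1}  orig:{}
  T[1,1] 'a' = {B,C,S,T0}  orig:{B,C,S}
  T[2,2] 'b' = {T1}  orig:{}
  T[0,1] 'ba' = ∅
  T[1,2] 'ab' = {A,B,C}
  T[0,2] 'bab' = {S}

Original NTs in T[0,2] deriving "bab": ["S"]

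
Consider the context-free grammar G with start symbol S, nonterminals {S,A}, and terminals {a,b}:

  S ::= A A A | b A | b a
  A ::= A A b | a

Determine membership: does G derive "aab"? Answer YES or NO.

CNF form of G:
  S -> A X3 | T0 A | T0 T1
  A -> A X2 | a
  T0 -> b
  T1 -> a
  X2 -> A T0
  X3 -> A A

CYK table (by increasing span):
  [0..0]={A,T1}  "a"  orig:{A}
  [1..1]={A,T1}  "a"  orig:{A}
  [2..2]={T0}  "b"  orig:{}
  [0..1]={X3}  "aa"  orig:{}
  [1..2]={X2}  "ab"  orig:{}
  [0..2]={A}  "aab"

S ∉ T[0,2] ⇒ NO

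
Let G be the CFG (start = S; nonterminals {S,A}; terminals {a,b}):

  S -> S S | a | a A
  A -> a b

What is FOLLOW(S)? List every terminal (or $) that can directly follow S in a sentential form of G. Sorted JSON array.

Compute FIRST by fixpoint:
[1]
  A via A→a b: +{a}
  S via S→a: +{a}
  FIRST[S]={a}  FIRST[A]={a}
[2] done
  FIRST[S]={a}  FIRST[A]={a}

FOLLOW iteration:
seed FOLLOW(S) with $
iter 1:
  S→S S: FOLLOW(S) ⊇ FIRST(S) = {a}; new: +{a}
  S→a A: FOLLOW(A) ⊇ FOLLOW(S) ⊇ {$,a}; new: +{$,a}
  S: {$,a}  A: {$,a}
iter 2: (stable)
  S: {$,a}  A: {$,a}

FOLLOW(S) = ["$", "a"]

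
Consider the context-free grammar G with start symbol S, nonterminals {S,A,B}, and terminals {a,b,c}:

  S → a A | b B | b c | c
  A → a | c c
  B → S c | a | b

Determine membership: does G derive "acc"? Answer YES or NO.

CNF form of G:
  S -> T1 A | T2 B | T2 T0 | c
  A -> T0 T0 | a
  B -> S T0 | a | b
  T0 -> c
  T1 -> a
  T2 -> b

Fill CYK table bottom-up:
  T[0,0] 'a' = {A,B,T1}  orig:{A,B}
  T[1,1] 'c' = {S,T0}  orig:{S}
  T[2,2] 'c' = {S,T0}  orig:{S}
  T[0,1] 'ac' = ∅
  T[1,2] 'cc' = {A,B}
  T[0,2] 'acc' = {S}

S ∈ T[0,2] ⇒ YES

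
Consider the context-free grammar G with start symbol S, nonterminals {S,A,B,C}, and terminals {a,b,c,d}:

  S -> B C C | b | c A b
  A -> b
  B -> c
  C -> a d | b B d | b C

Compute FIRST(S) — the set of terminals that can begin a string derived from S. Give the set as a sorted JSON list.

Compute FIRST by fixpoint:
iter 1:
  A via A→b: +{b}
  B via B→c: +{c}
  C via C→a d: +{a}
  C via C→b B d: +{b}
  S via S→B C C: +{c}
  S via S→b: +{b}
  FIRST(S)={b,c}  FIRST(A)={b}  FIRST(B)={c}  FIRST(C)={a,b}
iter 2: done
  FIRST(S)={b,c}  FIRST(A)={b}  FIRST(B)={c}  FIRST(C)={a,b}

FIRST(S) = ["b", "c"]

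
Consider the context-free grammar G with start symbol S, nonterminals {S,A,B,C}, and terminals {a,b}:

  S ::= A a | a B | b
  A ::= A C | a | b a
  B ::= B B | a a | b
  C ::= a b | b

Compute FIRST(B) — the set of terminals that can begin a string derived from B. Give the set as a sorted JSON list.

FIRST sets, iterate to fixpoint:
round 1:
  A via A→a: +{a}
  A via A→b a: +{b}
  B via B→a a: +{a}
  B via B→b: +{b}
  C via C→a b: +{a}
  C via C→b: +{b}
  S via S→A a: +{a,b}
  FIRST(S)={a,b}  FIRST(A)={a,b}  FIRST(B)={a,b}  FIRST(C)={a,b}
round 2: — fixpoint
  FIRST(S)={a,b}  FIRST(A)={a,b}  FIRST(B)={a,b}  FIRST(C)={a,b}

FIRST(B) = ["a", "b"]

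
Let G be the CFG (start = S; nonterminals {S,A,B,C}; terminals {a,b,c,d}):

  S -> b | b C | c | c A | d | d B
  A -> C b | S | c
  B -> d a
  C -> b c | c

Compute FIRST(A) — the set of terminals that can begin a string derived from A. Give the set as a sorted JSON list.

FIRST sets, iterate to fixpoint:
iter 1:
  A via A→c: +{c}
  B via B→d a: +{d}
  C via C→b c: +{b}
  C via C→c: +{c}
  S via S→b: +{b}
  S via S→c: +{c}
  S via S→d: +{d}
  S: {b,c,d}  A: {c}  B: {d}  C: {b,c}
iter 2:
  A via A→C b: +{b}
  A via A→S: +{d}
  S: {b,c,d}  A: {b,c,d}  B: {d}  C: {b,c}
iter 3: done
  S: {b,c,d}  A: {b,c,d}  B: {d}  C: {b,c}

FIRST(A) = ["b", "c", "d"]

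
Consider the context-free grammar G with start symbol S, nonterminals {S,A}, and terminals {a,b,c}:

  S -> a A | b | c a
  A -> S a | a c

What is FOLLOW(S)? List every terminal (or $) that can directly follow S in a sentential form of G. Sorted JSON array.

Compute FIRST by fixpoint:
[1]
  A via A→a c: +{a}
  S via S→a A: +{a}
  S via S→b: +{b}
  S via S→c a: +{c}
  FIRST[S]={a,b,c}  FIRST[A]={a}
[2]
  A via A→S a: +{b,c}
  FIRST[S]={a,b,c}  FIRST[A]={a,b,c}
[3] (stable)
  FIRST[S]={a,b,c}  FIRST[A]={a,b,c}

FOLLOW sets:
FOLLOW(S) := {$}
round 1:
  A→S a: FOLLOW(S) ⊇ FIRST(a) = {a}; new: +{a}
  S→a A: FOLLOW(A) ⊇ FOLLOW(S) ⊇ {$,a}; new: +{$,a}
  FOLLOW[S]={$,a}  FOLLOW[A]={$,a}
round 2: done
  FOLLOW[S]={$,a}  FOLLOW[A]={$,a}

FOLLOW(S) = ["$", "a"]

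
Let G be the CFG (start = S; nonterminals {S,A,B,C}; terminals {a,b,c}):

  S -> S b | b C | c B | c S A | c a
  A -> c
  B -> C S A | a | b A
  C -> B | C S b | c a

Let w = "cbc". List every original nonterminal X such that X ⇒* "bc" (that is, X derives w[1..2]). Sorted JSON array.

Convert to CNF:
  S -> S T0 | T0 C | T1 B | T1 T2 | T1 X6
  A -> c
  B -> C X3 | T0 A | a
  C -> C X4 | C X5 | T0 A | T1 T2 | a
  T0 -> b
  T1 -> c
  T2 -> a
  X3 -> S A
  X4 -> S A
  X5 -> S T0
  X6 -> S A

Fill CYK table bottom-up (cells [i..j] with 1 ≤ i ≤ j ≤ 2 only):
  T[1,1] 'b' = {T0}  orig:{}
  T[2,2] 'c' = {A,T1}  orig:{A}
  T[1,2] 'bc' = {B,C}

Original NTs in T[1,2] deriving "bc": ["B", "C"]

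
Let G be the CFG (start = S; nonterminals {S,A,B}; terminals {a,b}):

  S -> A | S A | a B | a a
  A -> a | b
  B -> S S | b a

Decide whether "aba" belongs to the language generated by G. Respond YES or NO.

Convert to CNF:
  S -> S A | T1 B | T1 T1 | a | b
  A -> a | b
  B -> S S | T0 T1
  T0 -> b
  T1 -> a

Fill CYK table bottom-up:
  T[0,0] 'a' = {A,S,T1}  orig:{A,S}
  T[1,1] 'b' = {A,S,T0}  orig:{A,S}
  T[2,2] 'a' = {A,S,T1}  orig:{A,S}
  T[0,1] 'ab' = {B,S}
  T[1,2] 'ba' = {B,S}
  T[0,2] 'aba' = {B,S}

S ∈ T[0,2] ⇒ YES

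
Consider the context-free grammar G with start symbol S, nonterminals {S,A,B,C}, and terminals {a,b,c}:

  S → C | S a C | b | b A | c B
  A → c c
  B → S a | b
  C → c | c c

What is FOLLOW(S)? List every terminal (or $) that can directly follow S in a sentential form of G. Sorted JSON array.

Compute FIRST by fixpoint:
pass 1:
  A via A→c c: +{c}
  B via B→b: +{b}
  C via C→c: +{c}
  S via S→C: +{c}
  S via S→b: +{b}
  FIRST[S]={b,c}  FIRST[A]={c}  FIRST[B]={b}  FIRST[C]={c}
pass 2:
  B via B→S a: +{c}
  FIRST[S]={b,c}  FIRST[A]={c}  FIRST[B]={b,c}  FIRST[C]={c}
pass 3: (no change)
  FIRST[S]={b,c}  FIRST[A]={c}  FIRST[B]={b,c}  FIRST[C]={c}

FOLLOW sets:
seed FOLLOW(S) with $
pass 1:
  B→S a: FOLLOW(S) ⊇ FIRST(a) = {a}; new: +{a}
  S→C: FOLLOW(C) ⊇ FOLLOW(S) ⊇ {$,a}; new: +{$,a}
  S→b A: FOLLOW(A) ⊇ FOLLOW(S) ⊇ {$,a}; new: +{$,a}
  S→c B: FOLLOW(B) ⊇ FOLLOW(S) ⊇ {$,a}; new: +{$,a}
  FOLLOW(S)={$,a}  FOLLOW(A)={$,a}  FOLLOW(B)={$,a}  FOLLOW(C)={$,a}
pass 2: (no change)
  FOLLOW(S)={$,a}  FOLLOW(A)={$,a}  FOLLOW(B)={$,a}  FOLLOW(C)={$,a}

FOLLOW(S) = ["$", "a"]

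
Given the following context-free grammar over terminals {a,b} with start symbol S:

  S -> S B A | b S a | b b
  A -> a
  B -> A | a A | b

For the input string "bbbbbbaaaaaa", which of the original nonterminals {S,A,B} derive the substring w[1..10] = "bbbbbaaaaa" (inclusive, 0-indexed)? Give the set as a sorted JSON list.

Convert to CNF:
  S -> S X2 | T1 T1 | T1 X3
  A -> a
  B -> T0 A | a | b
  T0 -> a
  T1 -> b
  X2 -> B A
  X3 -> S T0

CYK table (by increasing span) — only the sub-triangle for w[1..10]:
  [1..1]={B,T1}  "b"  orig:{B}
  [2..2]={B,T1}  "b"  orig:{B}
  [3..3]={B,T1}  "b"  orig:{B}
  [4..4]={B,T1}  "b"  orig:{B}
  [5..5]={B,T1}  "b"  orig:{B}
  [6..6]={A,B,T0}  "a"  orig:{A,B}
  [7..7]={A,B,T0}  "a"  orig:{A,B}
  [8..8]={A,B,T0}  "a"  orig:{A,B}
  [9..9]={A,B,T0}  "a"  orig:{A,B}
  [10..10]={A,B,T0}  "a"  orig:{A,B}
  [1..2]={S}  "bb"
  [2..3]={S}  "bb"
  [3..4]={S}  "bb"
  [4..5]={S}  "bb"
  [5..6]={X2}  "ba"  orig:{}
  [6..7]={B,X2}  "aa"  orig:{B}
  [7..8]={B,X2}  "aa"  orig:{B}
  [8..9]={B,X2}  "aa"  orig:{B}
  [9..10]={B,X2}  "aa"  orig:{B}
  [1..3]=∅  "bbb"
  [2..4]=∅  "bbb"
  [3..5]=∅  "bbb"
  [4..6]={X3}  "bba"  orig:{}
  [5..7]=∅  "baa"
  [6..8]={X2}  "aaa"  orig:{}
  [7..9]={X2}  "aaa"  orig:{}
  [8..10]={X2}  "aaa"  orig:{}
  [1..4]=∅  "bbbb"
  [2..5]=∅  "bbbb"
  [3..6]={S}  "bbba"
  [4..7]={S}  "bbaa"
  [5..8]=∅  "baaa"
  [6..9]=∅  "aaaa"
  [7..10]=∅  "aaaa"
  [1..5]=∅  "bbbbb"
  [2..6]=∅  "bbbba"
  [3..7]={X3}  "bbbaa"  orig:{}
  [4..8]={S,X3}  "bbaaa"  orig:{S}
  [5..9]=∅  "baaaa"
  [6..10]=∅  "aaaaa"
  [1..6]=∅  "bbbbba"
  [2..7]={S}  "bbbbaa"
  [3..8]={S}  "bbbaaa"
  [4..9]={S,X3}  "bbaaaa"  orig:{S}
  [5..10]=∅  "baaaaa"
  [1..7]=∅  "bbbbbaa"
  [2..8]={X3}  "bbbbaaa"  orig:{}
  [3..9]={S,X3}  "bbbaaaa"  orig:{S}
  [4..10]={S,X3}  "bbaaaaa"  orig:{S}
  [1..8]={S}  "bbbbbaaa"
  [2..9]={S}  "bbbbaaaa"
  [3..10]={S,X3}  "bbbaaaaa"  orig:{S}
  [1..9]={X3}  "bbbbbaaaa"  orig:{}
  [2..10]={S,X3}  "bbbbaaaaa"  orig:{S}
  [1..10]={S}  "bbbbbaaaaa"

Original NTs in T[1,10] deriving "bbbbbaaaaa": ["S"]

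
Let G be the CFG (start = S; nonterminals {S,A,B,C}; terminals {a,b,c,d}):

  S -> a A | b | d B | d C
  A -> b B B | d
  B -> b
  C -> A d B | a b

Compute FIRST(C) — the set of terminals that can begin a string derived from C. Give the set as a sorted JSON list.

FIRST iteration:
round 1:
  A via A→b B B: +{b}
  A via A→d: +{d}
  B via B→b: +{b}
  C via C→A d B: +{b,d}
  C via C→a b: +{a}
  S via S→a A: +{a}
  S via S→b: +{b}
  S via S→d B: +{d}
  FIRST[S]={a,b,d}  FIRST[A]={b,d}  FIRST[B]={b}  FIRST[C]={a,b,d}
round 2: — fixpoint
  FIRST[S]={a,b,d}  FIRST[A]={b,d}  FIRST[B]={b}  FIRST[C]={a,b,d}

FIRST(C) = ["a", "b", "d"]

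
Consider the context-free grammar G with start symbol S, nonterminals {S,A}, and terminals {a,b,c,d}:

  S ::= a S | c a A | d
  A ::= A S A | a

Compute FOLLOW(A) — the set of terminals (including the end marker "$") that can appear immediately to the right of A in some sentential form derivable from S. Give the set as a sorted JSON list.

FIRST sets, iterate to fixpoint:
round 1:
  A via A→a: +{a}
  S via S→a S: +{a}
  S via S→c a A: +{c}
  S via S→d: +{d}
  FIRST(S)={a,c,d}  FIRST(A)={a}
round 2: (stable)
  FIRST(S)={a,c,d}  FIRST(A)={a}

FOLLOW iteration:
initialize: $ ∈ FOLLOW(S)
pass 1:
  A→A S A: FOLLOW(A) ⊇ FIRST(S) = {a,c,d}; new: +{a,c,d}
  A→A S A: FOLLOW(S) ⊇ FIRST(A) = {a}; new: +{a}
  S→c a A: FOLLOW(A) ⊇ FOLLOW(S) ⊇ {$,a}; new: +{$}
  FOLLOW(S)={$,a}  FOLLOW(A)={$,a,c,d}
pass 2: (no change)
  FOLLOW(S)={$,a}  FOLLOW(A)={$,a,c,d}

FOLLOW(A) = ["$", "a", "c", "d"]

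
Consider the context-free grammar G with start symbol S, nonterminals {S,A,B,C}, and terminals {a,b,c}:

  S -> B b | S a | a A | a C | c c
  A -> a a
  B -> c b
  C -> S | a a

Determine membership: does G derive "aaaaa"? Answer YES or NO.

CNF form of G:
  S -> B T2 | S T0 | T0 A | T0 C | T1 T1
  A -> T0 T0
  B -> T1 T2
  C -> B T2 | S T0 | T0 A | T0 C | T0 T0 | T1 T1
  T0 -> a
  T1 -> c
  T2 -> b

CYK table (by increasing span):
  T[0,0] 'a' = {T0}  orig:{}
  T[1,1] 'a' = {T0}  orig:{}
  T[2,2] 'a' = {T0}  orig:{}
  T[3,3] 'a' = {T0}  orig:{}
  T[4,4] 'a' = {T0}  orig:{}
  T[0,1] 'aa' = {A,C}
  T[1,2] 'aa' = {A,C}
  T[2,3] 'aa' = {A,C}
  T[3,4] 'aa' = {A,C}
  T[0,2] 'aaa' = {C,S}
  T[1,3] 'aaa' = {C,S}
  T[2,4] 'aaa' = {C,S}
  T[0,3] 'aaaa' = {C,S}
  T[1,4] 'aaaa' = {C,S}
  T[0,4] 'aaaaa' = {C,S}

S ∈ T[0,4] ⇒ YES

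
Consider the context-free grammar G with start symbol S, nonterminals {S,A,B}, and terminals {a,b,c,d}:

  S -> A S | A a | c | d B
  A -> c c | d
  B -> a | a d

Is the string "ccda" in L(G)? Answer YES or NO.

Convert to CNF:
  S -> A S | A T1 | T2 B | c
  A -> T0 T0 | d
  B -> T1 T2 | a
  T0 -> c
  T1 -> a
  T2 -> d

CYK fill:
  [0..0]={S,T0}  "c"  orig:{S}
  [1..1]={S,T0}  "c"  orig:{S}
  [2..2]={A,T2}  "d"  orig:{A}
  [3..3]={B,T1}  "a"  orig:{B}
  [0..1]={A}  "cc"
  [1..2]=∅  "cd"
  [2..3]={S}  "da"
  [0..2]=∅  "ccd"
  [1..3]=∅  "cda"
  [0..3]={S}  "ccda"

S ∈ T[0,3] ⇒ YES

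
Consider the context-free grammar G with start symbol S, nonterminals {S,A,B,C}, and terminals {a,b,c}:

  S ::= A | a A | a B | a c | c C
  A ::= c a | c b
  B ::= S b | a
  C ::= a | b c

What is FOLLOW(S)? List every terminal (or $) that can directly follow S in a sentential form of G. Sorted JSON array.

FIRST sets, iterate to fixpoint:
pass 1:
  A via A→c a: +{c}
  B via B→a: +{a}
  C via C→a: +{a}
  C via C→b c: +{b}
  S via S→A: +{c}
  S via S→a A: +{a}
  FIRST[S]={a,c}  FIRST[A]={c}  FIRST[B]={a}  FIRST[C]={a,b}
pass 2:
  B via B→S b: +{c}
  FIRST[S]={a,c}  FIRST[A]={c}  FIRST[B]={a,c}  FIRST[C]={a,b}
pass 3: done
  FIRST[S]={a,c}  FIRST[A]={c}  FIRST[B]={a,c}  FIRST[C]={a,b}

FOLLOW sets:
FOLLOW(S) := {$}
pass 1:
  B→S b: FOLLOW(S) ⊇ FIRST(b) = {b}; new: +{b}
  S→A: FOLLOW(A) ⊇ FOLLOW(S) ⊇ {$,b}; new: +{$,b}
  S→a B: FOLLOW(B) ⊇ FOLLOW(S) ⊇ {$,b}; new: +{$,b}
  S→c C: FOLLOW(C) ⊇ FOLLOW(S) ⊇ {$,b}; new: +{$,b}
  S: {$,b}  A: {$,b}  B: {$,b}  C: {$,b}
pass 2: (no change)
  S: {$,b}  A: {$,b}  B: {$,b}  C: {$,b}

FOLLOW(S) = ["$", "b"]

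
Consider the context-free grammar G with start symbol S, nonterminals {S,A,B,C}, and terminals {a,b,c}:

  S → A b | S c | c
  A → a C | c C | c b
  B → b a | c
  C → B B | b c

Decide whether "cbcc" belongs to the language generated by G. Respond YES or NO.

Convert to CNF:
  S -> A T2 | S T1 | c
  A -> T0 C | T1 C | T1 T2
  B -> T2 T0 | c
  C -> B B | T2 T1
  T0 -> a
  T1 -> c
  T2 -> b

CYK fill:
  T[0,0] 'c' = {B,S,T1}  orig:{B,S}
  T[1,1] 'b' = {T2}  orig:{}
  T[2,2] 'c' = {B,S,T1}  orig:{B,S}
  T[3,3] 'c' = {B,S,T1}  orig:{B,S}
  T[0,1] 'cb' = {A}
  T[1,2] 'bc' = {C}
  T[2,3] 'cc' = {C,S}
  T[0,2] 'cbc' = {A}
  T[1,3] 'bcc' = ∅
  T[0,3] 'cbcc' = ∅

S ∉ T[0,3] ⇒ NO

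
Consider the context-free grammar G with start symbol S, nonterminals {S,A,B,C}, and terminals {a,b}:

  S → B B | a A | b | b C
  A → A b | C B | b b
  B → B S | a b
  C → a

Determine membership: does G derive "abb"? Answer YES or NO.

CNF form of G:
  S -> B B | T0 C | T1 A | b
  A -> A T0 | C B | T0 T0
  B -> B S | T1 T0
  C -> a
  T0 -> b
  T1 -> a

CYK table (by increasing span):
  T[0,0] 'a' = {C,T1}  orig:{C}
  T[1,1] 'b' = {S,T0}  orig:{S}
  T[2,2] 'b' = {S,T0}  orig:{S}
  T[0,1] 'ab' = {B}
  T[1,2] 'bb' = {A}
  T[0,2] 'abb' = {B,S}

S ∈ T[0,2] ⇒ YES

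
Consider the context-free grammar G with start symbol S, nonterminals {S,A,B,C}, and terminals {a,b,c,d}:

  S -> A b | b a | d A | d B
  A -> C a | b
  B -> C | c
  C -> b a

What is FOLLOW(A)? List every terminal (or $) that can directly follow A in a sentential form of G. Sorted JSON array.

FIRST iteration:
pass 1:
  A via A→b: +{b}
  B via B→c: +{c}
  C via C→b a: +{b}
  S via S→A b: +{b}
  S via S→d A: +{d}
  FIRST[S]={b,d}  FIRST[A]={b}  FIRST[B]={c}  FIRST[C]={b}
pass 2:
  B via B→C: +{b}
  FIRST[S]={b,d}  FIRST[A]={b}  FIRST[B]={b,c}  FIRST[C]={b}
pass 3: done
  FIRST[S]={b,d}  FIRST[A]={b}  FIRST[B]={b,c}  FIRST[C]={b}

Compute FOLLOW by fixpoint:
FOLLOW(S) := {$}
[1]
  A→C a: FOLLOW(C) ⊇ FIRST(a) = {a}; new: +{a}
  S→A b: FOLLOW(A) ⊇ FIRST(b) = {b}; new: +{b}
  S→d A: FOLLOW(A) ⊇ FOLLOW(S) ⊇ {$}; new: +{$}
  S→d B: FOLLOW(B) ⊇ FOLLOW(S) ⊇ {$}; new: +{$}
  FOLLOW(S)={$}  FOLLOW(A)={$,b}  FOLLOW(B)={$}  FOLLOW(C)={a}
[2]
  B→C: FOLLOW(C) ⊇ FOLLOW(B) ⊇ {$}; new: +{$}
  FOLLOW(S)={$}  FOLLOW(A)={$,b}  FOLLOW(B)={$}  FOLLOW(C)={$,a}
[3] done
  FOLLOW(S)={$}  FOLLOW(A)={$,b}  FOLLOW(B)={$}  FOLLOW(C)={$,a}

FOLLOW(A) = ["$", "b"]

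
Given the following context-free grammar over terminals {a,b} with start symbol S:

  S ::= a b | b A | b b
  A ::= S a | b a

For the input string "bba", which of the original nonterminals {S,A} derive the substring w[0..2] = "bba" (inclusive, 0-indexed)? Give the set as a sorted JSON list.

Convert to CNF:
  S -> T0 T1 | T1 A | T1 T1
  A -> S T0 | T1 T0
  T0 -> a
  T1 -> b

CYK table (by increasing span) — only the sub-triangle for w[0..2]:
  [0..0]={T1}  "b"  orig:{}
  [1..1]={T1}  "b"  orig:{}
  [2..2]={T0}  "a"  orig:{}
  [0..1]={S}  "bb"
  [1..2]={A}  "ba"
  [0..2]={A,S}  "bba"

Original NTs in T[0,2] deriving "bba": ["A", "S"]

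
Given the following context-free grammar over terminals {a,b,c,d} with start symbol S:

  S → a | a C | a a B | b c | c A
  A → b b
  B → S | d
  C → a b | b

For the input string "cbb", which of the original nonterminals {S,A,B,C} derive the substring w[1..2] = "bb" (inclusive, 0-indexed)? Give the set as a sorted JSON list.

Convert to CNF:
  S -> T0 T2 | T1 C | T1 X4 | T2 A | a
  A -> T0 T0
  B -> T0 T2 | T1 C | T1 X3 | T2 A | a | d
  C -> T1 T0 | b
  T0 -> b
  T1 -> a
  T2 -> c
  X3 -> T1 B
  X4 -> T1 B

Fill CYK table bottom-up — only the sub-triangle for w[1..2]:
  cell(1,1) b: {C,T0}  orig:{C}
  cell(2,2) b: {C,T0}  orig:{C}
  cell(1,2) bb: {A}

Original NTs in T[1,2] deriving "bb": ["A"]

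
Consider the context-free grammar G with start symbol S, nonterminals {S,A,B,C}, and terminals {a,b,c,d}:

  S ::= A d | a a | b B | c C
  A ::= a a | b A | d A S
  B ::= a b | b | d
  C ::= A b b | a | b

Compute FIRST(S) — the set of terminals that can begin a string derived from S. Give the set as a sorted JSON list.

Compute FIRST by fixpoint:
[1]
  A via A→a a: +{a}
  A via A→b A: +{b}
  A via A→d A S: +{d}
  B via B→a b: +{a}
  B via B→b: +{b}
  B via B→d: +{d}
  C via C→A b b: +{a,b,d}
  S via S→A d: +{a,b,d}
  S via S→c C: +{c}
  S: {a,b,c,d}  A: {a,b,d}  B: {a,b,d}  C: {a,b,d}
[2] — fixpoint
  S: {a,b,c,d}  A: {a,b,d}  B: {a,b,d}  C: {a,b,d}

FIRST(S) = ["a", "b", "c", "d"]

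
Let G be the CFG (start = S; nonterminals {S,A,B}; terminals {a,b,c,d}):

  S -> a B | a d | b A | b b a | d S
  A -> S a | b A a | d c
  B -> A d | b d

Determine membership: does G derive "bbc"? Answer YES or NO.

Convert to CNF:
  S -> T0 B | T0 T2 | T1 A | T1 X5 | T2 S
  A -> S T0 | T1 X4 | T2 T3
  B -> A T2 | T1 T2
  T0 -> a
  T1 -> b
  T2 -> d
  T3 -> c
  X4 -> A T0
  X5 -> T1 T0

Fill CYK table bottom-up:
  T[0,0] 'b' = {T1}  orig:{}
  T[1,1] 'b' = {T1}  orig:{}
  T[2,2] 'c' = {T3}  orig:{}
  T[0,1] 'bb' = ∅
  T[1,2] 'bc' = ∅
  T[0,2] 'bbc' = ∅

S ∉ T[0,2] ⇒ NO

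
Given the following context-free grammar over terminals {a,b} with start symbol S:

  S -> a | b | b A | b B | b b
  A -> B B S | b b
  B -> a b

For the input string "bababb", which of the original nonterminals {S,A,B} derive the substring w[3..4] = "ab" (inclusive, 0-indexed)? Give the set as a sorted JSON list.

Convert to CNF:
  S -> T0 A | T0 B | T0 T0 | a | b
  A -> B X2 | T0 T0
  B -> T1 T0
  T0 -> b
  T1 -> a
  X2 -> B S

CYK table (by increasing span), restricted to cells inside w[3..4]:
  T[3,3] 'a' = {S,T1}  orig:{S}
  T[4,4] 'b' = {S,T0}  orig:{S}
  T[3,4] 'ab' = {B}

Original NTs in T[3,4] deriving "ab": ["B"]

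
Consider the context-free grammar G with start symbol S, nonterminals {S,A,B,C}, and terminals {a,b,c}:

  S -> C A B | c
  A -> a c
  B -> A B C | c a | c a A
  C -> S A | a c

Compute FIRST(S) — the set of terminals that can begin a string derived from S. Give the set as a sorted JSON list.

Compute FIRST by fixpoint:
iter 1:
  A via A→a c: +{a}
  B via B→A B C: +{a}
  B via B→c a: +{c}
  C via C→a c: +{a}
  S via S→C A B: +{a}
  S via S→c: +{c}
  FIRST[S]={a,c}  FIRST[A]={a}  FIRST[B]={a,c}  FIRST[C]={a}
iter 2:
  C via C→S A: +{c}
  FIRST[S]={a,c}  FIRST[A]={a}  FIRST[B]={a,c}  FIRST[C]={a,c}
iter 3: (stable)
  FIRST[S]={a,c}  FIRST[A]={a}  FIRST[B]={a,c}  FIRST[C]={a,c}

FIRST(S) = ["a", "c"]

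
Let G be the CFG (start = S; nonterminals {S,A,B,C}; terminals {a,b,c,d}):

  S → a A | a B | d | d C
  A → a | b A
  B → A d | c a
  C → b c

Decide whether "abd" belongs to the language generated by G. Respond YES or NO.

CNF form of G:
  S -> T1 C | T3 A | T3 B | d
  A -> T0 A | a
  B -> A T1 | T2 T3
  C -> T0 T2
  T0 -> b
  T1 -> d
  T2 -> c
  T3 -> a

CYK table (by increasing span):
  [0..0]={A,T3}  "a"  orig:{A}
  [1..1]={T0}  "b"  orig:{}
  [2..2]={S,T1}  "d"  orig:{S}
  [0..1]=∅  "ab"
  [1..2]=∅  "bd"
  [0..2]=∅  "abd"

S ∉ T[0,2] ⇒ NO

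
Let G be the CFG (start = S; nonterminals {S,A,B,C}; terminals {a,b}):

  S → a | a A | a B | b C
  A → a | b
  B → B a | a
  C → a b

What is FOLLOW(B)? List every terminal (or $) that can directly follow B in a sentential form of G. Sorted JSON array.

FIRST iteration:
[1]
  A via A→a: +{a}
  A via A→b: +{b}
  B via B→a: +{a}
  C via C→a b: +{a}
  S via S→a: +{a}
  S via S→b C: +{b}
  FIRST(S)={a,b}  FIRST(A)={a,b}  FIRST(B)={a}  FIRST(C)={a}
[2] (no change)
  FIRST(S)={a,b}  FIRST(A)={a,b}  FIRST(B)={a}  FIRST(C)={a}

Compute FOLLOW by fixpoint:
initialize: $ ∈ FOLLOW(S)
iter 1:
  B→B a: FOLLOW(B) ⊇ FIRST(a) = {a}; new: +{a}
  S→a A: FOLLOW(A) ⊇ FOLLOW(S) ⊇ {$}; new: +{$}
  S→a B: FOLLOW(B) ⊇ FOLLOW(S) ⊇ {$}; new: +{$}
  S→b C: FOLLOW(C) ⊇ FOLLOW(S) ⊇ {$}; new: +{$}
  FOLLOW[S]={$}  FOLLOW[A]={$}  FOLLOW[B]={$,a}  FOLLOW[C]={$}
iter 2: (stable)
  FOLLOW[S]={$}  FOLLOW[A]={$}  FOLLOW[B]={$,a}  FOLLOW[C]={$}

FOLLOW(B) = ["$", "a"]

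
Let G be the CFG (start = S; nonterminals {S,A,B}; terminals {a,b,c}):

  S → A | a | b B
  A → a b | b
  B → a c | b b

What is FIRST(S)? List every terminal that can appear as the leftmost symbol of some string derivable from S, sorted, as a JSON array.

Compute FIRST by fixpoint:
[1]
  A via A→a b: +{a}
  A via A→b: +{b}
  B via B→a c: +{a}
  B via B→b b: +{b}
  S via S→A: +{a,b}
  S: {a,b}  A: {a,b}  B: {a,b}
[2] — fixpoint
  S: {a,b}  A: {a,b}  B: {a,b}

FIRST(S) = ["a", "b"]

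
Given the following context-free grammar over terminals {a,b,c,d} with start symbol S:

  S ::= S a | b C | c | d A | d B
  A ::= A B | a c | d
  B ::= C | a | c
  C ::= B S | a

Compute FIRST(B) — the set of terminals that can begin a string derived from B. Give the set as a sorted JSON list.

FIRST iteration:
pass 1:
  A via A→a c: +{a}
  A via A→d: +{d}
  B via B→a: +{a}
  B via B→c: +{c}
  C via C→B S: +{a,c}
  S via S→b C: +{b}
  S via S→c: +{c}
  S via S→d A: +{d}
  FIRST(S)={b,c,d}  FIRST(A)={a,d}  FIRST(B)={a,c}  FIRST(C)={a,c}
pass 2: — fixpoint
  FIRST(S)={b,c,d}  FIRST(A)={a,d}  FIRST(B)={a,c}  FIRST(C)={a,c}

FIRST(B) = ["a", "c"]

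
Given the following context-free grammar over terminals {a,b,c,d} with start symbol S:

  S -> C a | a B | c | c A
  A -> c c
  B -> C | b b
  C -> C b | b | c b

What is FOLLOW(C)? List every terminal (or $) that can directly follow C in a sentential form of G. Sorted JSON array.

FIRST sets, iterate to fixpoint:
[1]
  A via A→c c: +{c}
  B via B→b b: +{b}
  C via C→b: +{b}
  C via C→c b: +{c}
  S via S→C a: +{b,c}
  S via S→a B: +{a}
  S: {a,b,c}  A: {c}  B: {b}  C: {b,c}
[2]
  B via B→C: +{c}
  S: {a,b,c}  A: {c}  B: {b,c}  C: {b,c}
[3] (stable)
  S: {a,b,c}  A: {c}  B: {b,c}  C: {b,c}

Compute FOLLOW by fixpoint:
FOLLOW(S) := {$}
pass 1:
  C→C b: FOLLOW(C) ⊇ FIRST(b) = {b}; new: +{b}
  S→C a: FOLLOW(C) ⊇ FIRST(a) = {a}; new: +{a}
  S→a B: FOLLOW(B) ⊇ FOLLOW(S) ⊇ {$}; new: +{$}
  S→c A: FOLLOW(A) ⊇ FOLLOW(S) ⊇ {$}; new: +{$}
  FOLLOW(S)={$}  FOLLOW(A)={$}  FOLLOW(B)={$}  FOLLOW(C)={a,b}
pass 2:
  B→C: FOLLOW(C) ⊇ FOLLOW(B) ⊇ {$}; new: +{$}
  FOLLOW(S)={$}  FOLLOW(A)={$}  FOLLOW(B)={$}  FOLLOW(C)={$,a,b}
pass 3: (no change)
  FOLLOW(S)={$}  FOLLOW(A)={$}  FOLLOW(B)={$}  FOLLOW(C)={$,a,b}

FOLLOW(C) = ["$", "a", "b"]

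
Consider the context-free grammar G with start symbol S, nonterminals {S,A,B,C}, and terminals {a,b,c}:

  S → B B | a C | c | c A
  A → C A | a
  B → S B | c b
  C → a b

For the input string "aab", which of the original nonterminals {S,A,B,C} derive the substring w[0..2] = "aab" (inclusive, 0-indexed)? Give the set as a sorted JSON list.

CNF form of G:
  S -> B B | T0 A | T2 C | c
  A -> C A | a
  B -> S B | T0 T1
  C -> T2 T1
  T0 -> c
  T1 -> b
  T2 -> a

CYK table (by increasing span), restricted to cells inside w[0..2]:
  cell(0,0) a: {A,T2}  orig:{A}
  cell(1,1) a: {A,T2}  orig:{A}
  cell(2,2) b: {T1}  orig:{}
  cell(0,1) aa: ∅
  cell(1,2) ab: {C}
  cell(0,2) aab: {S}

Original NTs in T[0,2] deriving "aab": ["S"]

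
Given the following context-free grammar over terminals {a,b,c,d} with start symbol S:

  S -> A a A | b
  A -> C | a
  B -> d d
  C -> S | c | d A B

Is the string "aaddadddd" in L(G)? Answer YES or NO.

CNF form of G:
  S -> A X6 | b
  A -> A X2 | T1 X3 | a | b | c
  B -> T1 T1
  C -> A X4 | T1 X5 | b | c
  T0 -> a
  T1 -> d
  X2 -> T0 A
  X3 -> A B
  X4 -> T0 A
  X5 -> A B
  X6 -> T0 A

CYK table (by increasing span):
  T[0,0] 'a' = {A,T0}  orig:{A}
  T[1,1] 'a' = {A,T0}  orig:{A}
  T[2,2] 'd' = {T1}  orig:{}
  T[3,3] 'd' = {T1}  orig:{}
  T[4,4] 'a' = {A,T0}  orig:{A}
  T[5,5] 'd' = {T1}  orig:{}
  T[6,6] 'd' = {T1}  orig:{}
  T[7,7] 'd' = {T1}  orig:{}
  T[8,8] 'd' = {T1}  orig:{}
  T[0,1] 'aa' = {X2,X4,X6}  orig:{}
  T[1,2] 'ad' = ∅
  T[2,3] 'dd' = {B}
  T[3,4] 'da' = ∅
  T[4,5] 'ad' = ∅
  T[5,6] 'dd' = {B}
  T[6,7] 'dd' = {B}
  T[7,8] 'dd' = {B}
  T[0,2] 'aad' = ∅
  T[1,3] 'add' = {X3,X5}  orig:{}
  T[2,4] 'dda' = ∅
  T[3,5] 'dad' = ∅
  T[4,6] 'add' = {X3,X5}  orig:{}
  T[5,7] 'ddd' = ∅
  T[6,8] 'ddd' = ∅
  T[0,3] 'aadd' = ∅
  T[1,4] 'adda' = ∅
  T[2,5] 'ddad' = ∅
  T[3,6] 'dadd' = {A,C}
  T[4,7] 'addd' = ∅
  T[5,8] 'dddd' = ∅
  T[0,4] 'aadda' = ∅
  T[1,5] 'addad' = ∅
  T[2,6] 'ddadd' = ∅
  T[3,7] 'daddd' = ∅
  T[4,8] 'adddd' = ∅
  T[0,5] 'aaddad' = ∅
  T[1,6] 'addadd' = ∅
  T[2,7] 'ddaddd' = ∅
  T[3,8] 'dadddd' = {X3,X5}  orig:{}
  T[0,6] 'aaddadd' = ∅
  T[1,7] 'addaddd' = ∅
  T[2,8] 'ddadddd' = {A,C}
  T[0,7] 'aaddaddd' = ∅
  T[1,8] 'addadddd' = {X2,X4,X6}  orig:{}
  T[0,8] 'aaddadddd' = {A,C,S}

S ∈ T[0,8] ⇒ YES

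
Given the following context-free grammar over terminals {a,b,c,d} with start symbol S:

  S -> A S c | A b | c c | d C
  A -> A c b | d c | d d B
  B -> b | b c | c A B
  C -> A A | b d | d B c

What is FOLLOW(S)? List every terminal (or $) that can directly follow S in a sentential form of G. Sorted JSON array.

FIRST sets, iterate to fixpoint:
pass 1:
  A via A→d c: +{d}
  B via B→b: +{b}
  B via B→c A B: +{c}
  C via C→A A: +{d}
  C via C→b d: +{b}
  S via S→A S c: +{d}
  S via S→c c: +{c}
  FIRST(S)={c,d}  FIRST(A)={d}  FIRST(B)={b,c}  FIRST(C)={b,d}
pass 2: done
  FIRST(S)={c,d}  FIRST(A)={d}  FIRST(B)={b,c}  FIRST(C)={b,d}

FOLLOW iteration:
initialize: $ ∈ FOLLOW(S)
round 1:
  A→A c b: FOLLOW(A) ⊇ FIRST(c) = {c}; new: +{c}
  A→d d B: FOLLOW(B) ⊇ FOLLOW(A) ⊇ {c}; new: +{c}
  B→c A B: FOLLOW(A) ⊇ FIRST(B) = {b,c}; new: +{b}
  C→A A: FOLLOW(A) ⊇ FIRST(A) = {d}; new: +{d}
  S→A S c: FOLLOW(S) ⊇ FIRST(c) = {c}; new: +{c}
  S→d C: FOLLOW(C) ⊇ FOLLOW(S) ⊇ {$,c}; new: +{$,c}
  S: {$,c}  A: {b,c,d}  B: {c}  C: {$,c}
round 2:
  A→d d B: FOLLOW(B) ⊇ FOLLOW(A) ⊇ {b,c,d}; new: +{b,d}
  C→A A: FOLLOW(A) ⊇ FOLLOW(C) ⊇ {$,c}; new: +{$}
  S: {$,c}  A: {$,b,c,d}  B: {b,c,d}  C: {$,c}
round 3:
  A→d d B: FOLLOW(B) ⊇ FOLLOW(A) ⊇ {$,b,c,d}; new: +{$}
  S: {$,c}  A: {$,b,c,d}  B: {$,b,c,d}  C: {$,c}
round 4: (no change)
  S: {$,c}  A: {$,b,c,d}  B: {$,b,c,d}  C: {$,c}

FOLLOW(S) = ["$", "c"]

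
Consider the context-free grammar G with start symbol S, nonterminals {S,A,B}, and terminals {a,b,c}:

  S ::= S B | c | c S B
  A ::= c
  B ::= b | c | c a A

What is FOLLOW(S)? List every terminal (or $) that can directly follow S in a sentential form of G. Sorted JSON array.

FIRST iteration:
[1]
  A via A→c: +{c}
  B via B→b: +{b}
  B via B→c: +{c}
  S via S→c: +{c}
  FIRST[S]={c}  FIRST[A]={c}  FIRST[B]={b,c}
[2] — fixpoint
  FIRST[S]={c}  FIRST[A]={c}  FIRST[B]={b,c}

Compute FOLLOW by fixpoint:
FOLLOW(S) := {$}
[1]
  S→S B: FOLLOW(S) ⊇ FIRST(B) = {b,c}; new: +{b,c}
  S→S B: FOLLOW(B) ⊇ FOLLOW(S) ⊇ {$,b,c}; new: +{$,b,c}
  FOLLOW(S)={$,b,c}  FOLLOW(A)={}  FOLLOW(B)={$,b,c}
[2]
  B→c a A: FOLLOW(A) ⊇ FOLLOW(B) ⊇ {$,b,c}; new: +{$,b,c}
  FOLLOW(S)={$,b,c}  FOLLOW(A)={$,b,c}  FOLLOW(B)={$,b,c}
[3] done
  FOLLOW(S)={$,b,c}  FOLLOW(A)={$,b,c}  FOLLOW(B)={$,b,c}

FOLLOW(S) = ["$", "b", "c"]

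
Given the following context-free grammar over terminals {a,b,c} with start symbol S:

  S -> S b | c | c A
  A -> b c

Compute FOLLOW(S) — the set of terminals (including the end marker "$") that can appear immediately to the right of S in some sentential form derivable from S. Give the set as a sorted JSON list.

FIRST sets, iterate to fixpoint:
pass 1:
  A via A→b c: +{b}
  S via S→c: +{c}
  S: {c}  A: {b}
pass 2: (no change)
  S: {c}  A: {b}

Compute FOLLOW by fixpoint:
seed FOLLOW(S) with $
iter 1:
  S→S b: FOLLOW(S) ⊇ FIRST(b) = {b}; new: +{b}
  S→c A: FOLLOW(A) ⊇ FOLLOW(S) ⊇ {$,b}; new: +{$,b}
  FOLLOW[S]={$,b}  FOLLOW[A]={$,b}
iter 2: done
  FOLLOW[S]={$,b}  FOLLOW[A]={$,b}

FOLLOW(S) = ["$", "b"]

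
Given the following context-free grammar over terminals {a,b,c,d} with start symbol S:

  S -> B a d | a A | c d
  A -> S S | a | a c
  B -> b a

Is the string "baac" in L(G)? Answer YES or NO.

CNF form of G:
  S -> B X4 | T0 A | T1 T3
  A -> S S | T0 T1 | a
  B -> T2 T0
  T0 -> a
  T1 -> c
  T2 -> b
  T3 -> d
  X4 -> T0 T3

CYK table (by increasing span):
  T[0,0] 'b' = {T2}  orig:{}
  T[1,1] 'a' = {A,T0}  orig:{A}
  T[2,2] 'a' = {A,T0}  orig:{A}
  T[3,3] 'c' = {T1}  orig:{}
  T[0,1] 'ba' = {B}
  T[1,2] 'aa' = {S}
  T[2,3] 'ac' = {A}
  T[0,2] 'baa' = ∅
  T[1,3] 'aac' = {S}
  T[0,3] 'baac' = ∅

S ∉ T[0,3] ⇒ NO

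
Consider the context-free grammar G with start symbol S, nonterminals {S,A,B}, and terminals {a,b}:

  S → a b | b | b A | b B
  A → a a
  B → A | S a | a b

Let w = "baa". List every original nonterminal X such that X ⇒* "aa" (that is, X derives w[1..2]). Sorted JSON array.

CNF form of G:
  S -> T0 T1 | T1 A | T1 B | b
  A -> T0 T0
  B -> S T0 | T0 T0 | T0 T1
  T0 -> a
  T1 -> b

CYK fill, restricted to cells inside w[1..2]:
  T[1,1] 'a' = {T0}  orig:{}
  T[2,2] 'a' = {T0}  orig:{}
  T[1,2] 'aa' = {A,B}

Original NTs in T[1,2] deriving "aa": ["A", "B"]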